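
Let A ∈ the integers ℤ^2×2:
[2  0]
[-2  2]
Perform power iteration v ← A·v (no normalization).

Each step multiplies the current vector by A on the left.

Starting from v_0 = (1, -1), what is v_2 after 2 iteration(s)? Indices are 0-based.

v_0 = (1, -1).
v_1 = A·v_0 = (2, -4).
v_2 = A·v_1 = (4, -12).

v_2 = (4, -12)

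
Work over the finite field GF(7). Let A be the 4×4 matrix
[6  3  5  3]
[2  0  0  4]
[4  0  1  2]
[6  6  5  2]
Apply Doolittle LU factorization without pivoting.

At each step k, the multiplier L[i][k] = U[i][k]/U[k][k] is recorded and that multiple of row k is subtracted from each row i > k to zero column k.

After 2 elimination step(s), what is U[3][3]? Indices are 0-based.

U[3][3] = 1

[col 0] pivot 6
  R1 -= 5*R0 → (0, 6, 3, 3)  (L[1][0] := 5)
  R2 -= 3*R0 → (0, 5, 0, 0)  (L[2][0] := 3)
  R3 -= 1*R0 → (0, 3, 0, 6)  (L[3][0] := 1)
[col 1] pivot 6
  R2 -= 2*R1 → (0, 0, 1, 1)  (L[2][1] := 2)
  R3 -= 4*R1 → (0, 0, 2, 1)  (L[3][1] := 4)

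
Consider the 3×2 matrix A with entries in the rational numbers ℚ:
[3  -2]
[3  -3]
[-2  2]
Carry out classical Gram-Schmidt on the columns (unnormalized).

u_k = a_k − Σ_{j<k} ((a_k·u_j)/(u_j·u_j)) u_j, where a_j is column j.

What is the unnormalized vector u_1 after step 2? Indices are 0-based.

Step 1: u_0 = a_0 = (3, 3, -2).
Step 2: u_1 = a_1 − (-19/22)·u_0 = (13/22, -9/22, 3/11).

u_1 = (13/22, -9/22, 3/11)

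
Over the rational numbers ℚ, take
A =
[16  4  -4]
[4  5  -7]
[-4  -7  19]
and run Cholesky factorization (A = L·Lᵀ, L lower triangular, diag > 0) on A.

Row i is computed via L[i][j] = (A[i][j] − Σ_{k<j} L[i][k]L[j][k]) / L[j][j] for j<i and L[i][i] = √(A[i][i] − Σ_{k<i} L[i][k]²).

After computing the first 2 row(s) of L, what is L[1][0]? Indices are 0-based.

Step 1: L[0][0] = √(16) = 4.
  L[1][0] = (4) / L[0][0] = 1.
Step 2: L[1][1] = √(4) = 2.

L[1][0] = 1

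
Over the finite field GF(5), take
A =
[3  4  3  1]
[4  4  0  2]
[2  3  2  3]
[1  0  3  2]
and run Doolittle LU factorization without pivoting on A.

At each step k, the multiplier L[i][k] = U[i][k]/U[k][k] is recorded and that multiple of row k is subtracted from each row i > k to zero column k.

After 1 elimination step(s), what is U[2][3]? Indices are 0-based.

Step 1: pivot at (0,0) is 3.
  row1 ← row1 − (3)·row0  ⇒  L[1][0]=3, U row1=(0, 2, 1, 4)
  row2 ← row2 − (4)·row0  ⇒  L[2][0]=4, U row2=(0, 2, 0, 4)
  row3 ← row3 − (2)·row0  ⇒  L[3][0]=2, U row3=(0, 2, 2, 0)

U[2][3] = 4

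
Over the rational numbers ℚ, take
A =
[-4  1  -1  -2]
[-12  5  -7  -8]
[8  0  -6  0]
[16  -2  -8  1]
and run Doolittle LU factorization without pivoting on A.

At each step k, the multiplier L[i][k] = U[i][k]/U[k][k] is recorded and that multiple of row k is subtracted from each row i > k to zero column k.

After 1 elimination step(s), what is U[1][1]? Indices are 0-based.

Step 1: pivot at (0,0) is -4.
  row1 ← row1 − (3)·row0  ⇒  L[1][0]=3, U row1=(0, 2, -4, -2)
  row2 ← row2 − (-2)·row0  ⇒  L[2][0]=-2, U row2=(0, 2, -8, -4)
  row3 ← row3 − (-4)·row0  ⇒  L[3][0]=-4, U row3=(0, 2, -12, -7)

U[1][1] = 2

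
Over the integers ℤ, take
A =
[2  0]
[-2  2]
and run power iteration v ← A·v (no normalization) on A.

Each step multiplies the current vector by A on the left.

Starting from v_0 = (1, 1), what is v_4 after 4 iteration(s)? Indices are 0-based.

v_0 = (1, 1).
v_1 = A·v_0 = (2, 0).
v_2 = A·v_1 = (4, -4).
v_3 = A·v_2 = (8, -16).
v_4 = A·v_3 = (16, -48).

v_4 = (16, -48)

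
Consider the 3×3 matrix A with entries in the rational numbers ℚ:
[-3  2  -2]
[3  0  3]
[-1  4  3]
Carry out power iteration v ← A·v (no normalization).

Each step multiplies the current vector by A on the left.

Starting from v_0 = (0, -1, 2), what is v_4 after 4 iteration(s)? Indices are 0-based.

v_0 = (0, -1, 2).
v_1 = A·v_0 = (-6, 6, 2).
v_2 = A·v_1 = (26, -12, 36).
v_3 = A·v_2 = (-174, 186, 34).
v_4 = A·v_3 = (826, -420, 1020).

v_4 = (826, -420, 1020)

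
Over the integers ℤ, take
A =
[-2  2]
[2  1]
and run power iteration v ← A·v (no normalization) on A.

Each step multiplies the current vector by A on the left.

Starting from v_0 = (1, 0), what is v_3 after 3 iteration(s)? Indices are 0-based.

v_0 = (1, 0).
v_1 = A·v_0 = (-2, 2).
v_2 = A·v_1 = (8, -2).
v_3 = A·v_2 = (-20, 14).

v_3 = (-20, 14)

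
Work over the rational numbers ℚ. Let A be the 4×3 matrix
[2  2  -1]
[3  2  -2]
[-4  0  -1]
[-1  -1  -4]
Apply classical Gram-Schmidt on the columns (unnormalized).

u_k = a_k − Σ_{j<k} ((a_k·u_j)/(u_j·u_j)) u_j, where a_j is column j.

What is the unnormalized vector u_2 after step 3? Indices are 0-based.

Step 1: u_0 = a_0 = (2, 3, -4, -1).
Step 2: u_1 = a_1 − (11/30)·u_0 = (19/15, 9/10, 22/15, -19/30).
Step 3: u_2 = a_2 − (0)·u_0 − (-60/149)·u_1 = (-73/149, -244/149, -61/149, -634/149).

u_2 = (-73/149, -244/149, -61/149, -634/149)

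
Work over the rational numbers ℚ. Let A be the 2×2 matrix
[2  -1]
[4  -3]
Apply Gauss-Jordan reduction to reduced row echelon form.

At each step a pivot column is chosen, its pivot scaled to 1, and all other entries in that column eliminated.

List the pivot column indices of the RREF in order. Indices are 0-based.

[1] R0 /= 2  ⇒  (1, -1/2)
     R1 -= 4·R0  ⇒  (0, -1)
[2] R1 /= -1  ⇒  (0, 1)
     R0 -= -1/2·R1  ⇒  (1, 0)

pivot columns: 0, 1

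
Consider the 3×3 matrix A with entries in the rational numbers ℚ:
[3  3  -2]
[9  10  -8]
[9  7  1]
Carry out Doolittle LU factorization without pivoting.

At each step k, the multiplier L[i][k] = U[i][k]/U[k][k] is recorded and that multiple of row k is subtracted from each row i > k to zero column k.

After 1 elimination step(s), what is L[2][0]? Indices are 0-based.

[col 0] pivot 3
  R1 -= 3*R0 → (0, 1, -2)  (L[1][0] := 3)
  R2 -= 3*R0 → (0, -2, 7)  (L[2][0] := 3)

L[2][0] = 3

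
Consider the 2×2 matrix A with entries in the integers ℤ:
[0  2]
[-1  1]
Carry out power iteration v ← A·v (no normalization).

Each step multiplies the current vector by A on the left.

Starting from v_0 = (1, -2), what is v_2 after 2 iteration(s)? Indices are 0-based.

v_2 = (-6, 1)

v_0 = (1, -2).
v_1 = A·v_0 = (-4, -3).
v_2 = A·v_1 = (-6, 1).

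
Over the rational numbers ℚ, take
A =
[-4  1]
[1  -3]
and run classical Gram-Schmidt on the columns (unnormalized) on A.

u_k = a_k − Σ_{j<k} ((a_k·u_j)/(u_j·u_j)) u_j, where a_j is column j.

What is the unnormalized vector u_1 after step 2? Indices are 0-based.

u_1 = (-11/17, -44/17)

Step 1: u_0 = a_0 = (-4, 1).
Step 2: u_1 = a_1 − (-7/17)·u_0 = (-11/17, -44/17).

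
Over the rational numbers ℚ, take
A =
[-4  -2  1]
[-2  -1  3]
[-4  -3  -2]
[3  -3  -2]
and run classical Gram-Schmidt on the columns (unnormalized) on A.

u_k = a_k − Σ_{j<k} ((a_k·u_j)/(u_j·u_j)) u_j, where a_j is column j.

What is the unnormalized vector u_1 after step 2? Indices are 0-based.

Step 1: u_0 = a_0 = (-4, -2, -4, 3).
Step 2: u_1 = a_1 − (13/45)·u_0 = (-38/45, -19/45, -83/45, -58/15).

u_1 = (-38/45, -19/45, -83/45, -58/15)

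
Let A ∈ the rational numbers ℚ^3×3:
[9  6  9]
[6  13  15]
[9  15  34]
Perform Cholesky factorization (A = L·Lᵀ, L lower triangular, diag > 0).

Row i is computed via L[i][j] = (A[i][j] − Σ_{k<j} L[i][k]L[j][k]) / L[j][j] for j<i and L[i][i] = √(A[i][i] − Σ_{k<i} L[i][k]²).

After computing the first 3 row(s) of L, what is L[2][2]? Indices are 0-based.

Step 1: L[0][0] = √(9) = 3.
  L[1][0] = (6) / L[0][0] = 2.
Step 2: L[1][1] = √(9) = 3.
  L[2][0] = (9) / L[0][0] = 3.
  L[2][1] = (9) / L[1][1] = 3.
Step 3: L[2][2] = √(16) = 4.

L[2][2] = 4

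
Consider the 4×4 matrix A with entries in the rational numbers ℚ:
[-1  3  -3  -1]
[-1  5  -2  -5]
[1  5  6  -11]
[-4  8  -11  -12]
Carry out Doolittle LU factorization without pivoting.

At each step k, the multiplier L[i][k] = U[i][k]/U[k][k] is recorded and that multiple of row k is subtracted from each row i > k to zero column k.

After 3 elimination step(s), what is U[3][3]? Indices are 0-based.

U[3][3] = -4

Step 1: pivot at (0,0) is -1.
  row1 ← row1 − (1)·row0  ⇒  L[1][0]=1, U row1=(0, 2, 1, -4)
  row2 ← row2 − (-1)·row0  ⇒  L[2][0]=-1, U row2=(0, 8, 3, -12)
  row3 ← row3 − (4)·row0  ⇒  L[3][0]=4, U row3=(0, -4, 1, -8)
Step 2: pivot at (1,1) is 2.
  row2 ← row2 − (4)·row1  ⇒  L[2][1]=4, U row2=(0, 0, -1, 4)
  row3 ← row3 − (-2)·row1  ⇒  L[3][1]=-2, U row3=(0, 0, 3, -16)
Step 3: pivot at (2,2) is -1.
  row3 ← row3 − (-3)·row2  ⇒  L[3][2]=-3, U row3=(0, 0, 0, -4)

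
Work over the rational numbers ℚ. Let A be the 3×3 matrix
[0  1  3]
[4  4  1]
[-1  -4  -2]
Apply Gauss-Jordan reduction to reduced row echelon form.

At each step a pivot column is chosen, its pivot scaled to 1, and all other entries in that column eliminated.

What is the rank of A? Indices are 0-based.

step 1: exchange rows 0,1
step 1: normalize row 0 (÷4) = (1, 1, 1/4)
  row 2: subtract -1×row0 = (0, -3, -7/4)
step 2: normalize row 1 (÷1) = (0, 1, 3)
  row 0: subtract 1×row1 = (1, 0, -11/4)
  row 2: subtract -3×row1 = (0, 0, 29/4)
step 3: normalize row 2 (÷29/4) = (0, 0, 1)
  row 0: subtract -11/4×row2 = (1, 0, 0)
  row 1: subtract 3×row2 = (0, 1, 0)

rank = 3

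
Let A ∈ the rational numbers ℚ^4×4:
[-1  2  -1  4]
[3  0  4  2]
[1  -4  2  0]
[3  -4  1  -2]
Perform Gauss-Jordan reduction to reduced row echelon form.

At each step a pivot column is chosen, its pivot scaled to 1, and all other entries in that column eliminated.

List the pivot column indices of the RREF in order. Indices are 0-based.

[1] R0 /= -1  ⇒  (1, -2, 1, -4)
     R1 -= 3·R0  ⇒  (0, 6, 1, 14)
     R2 -= 1·R0  ⇒  (0, -2, 1, 4)
     R3 -= 3·R0  ⇒  (0, 2, -2, 10)
[2] R1 /= 6  ⇒  (0, 1, 1/6, 7/3)
     R0 -= -2·R1  ⇒  (1, 0, 4/3, 2/3)
     R2 -= -2·R1  ⇒  (0, 0, 4/3, 26/3)
     R3 -= 2·R1  ⇒  (0, 0, -7/3, 16/3)
[3] R2 /= 4/3  ⇒  (0, 0, 1, 13/2)
     R0 -= 4/3·R2  ⇒  (1, 0, 0, -8)
     R1 -= 1/6·R2  ⇒  (0, 1, 0, 5/4)
     R3 -= -7/3·R2  ⇒  (0, 0, 0, 41/2)
[4] R3 /= 41/2  ⇒  (0, 0, 0, 1)
     R0 -= -8·R3  ⇒  (1, 0, 0, 0)
     R1 -= 5/4·R3  ⇒  (0, 1, 0, 0)
     R2 -= 13/2·R3  ⇒  (0, 0, 1, 0)

pivot columns: 0, 1, 2, 3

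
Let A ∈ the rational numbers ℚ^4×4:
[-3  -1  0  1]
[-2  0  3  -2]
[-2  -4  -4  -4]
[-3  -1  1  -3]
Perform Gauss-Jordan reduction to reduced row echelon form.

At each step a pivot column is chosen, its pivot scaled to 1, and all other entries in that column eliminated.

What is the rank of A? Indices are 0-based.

rank = 4

step 1: normalize row 0 (÷-3) = (1, 1/3, 0, -1/3)
  row 1: subtract -2×row0 = (0, 2/3, 3, -8/3)
  row 2: subtract -2×row0 = (0, -10/3, -4, -14/3)
  row 3: subtract -3×row0 = (0, 0, 1, -4)
step 2: normalize row 1 (÷2/3) = (0, 1, 9/2, -4)
  row 0: subtract 1/3×row1 = (1, 0, -3/2, 1)
  row 2: subtract -10/3×row1 = (0, 0, 11, -18)
step 3: normalize row 2 (÷11) = (0, 0, 1, -18/11)
  row 0: subtract -3/2×row2 = (1, 0, 0, -16/11)
  row 1: subtract 9/2×row2 = (0, 1, 0, 37/11)
  row 3: subtract 1×row2 = (0, 0, 0, -26/11)
step 4: normalize row 3 (÷-26/11) = (0, 0, 0, 1)
  row 0: subtract -16/11×row3 = (1, 0, 0, 0)
  row 1: subtract 37/11×row3 = (0, 1, 0, 0)
  row 2: subtract -18/11×row3 = (0, 0, 1, 0)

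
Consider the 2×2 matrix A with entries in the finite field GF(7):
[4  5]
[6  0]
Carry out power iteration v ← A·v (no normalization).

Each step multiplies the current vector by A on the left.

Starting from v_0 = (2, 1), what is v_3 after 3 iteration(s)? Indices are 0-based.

v_3 = (5, 0)

v_0 = (2, 1).
v_1 = A·v_0 = (6, 5).
v_2 = A·v_1 = (0, 1).
v_3 = A·v_2 = (5, 0).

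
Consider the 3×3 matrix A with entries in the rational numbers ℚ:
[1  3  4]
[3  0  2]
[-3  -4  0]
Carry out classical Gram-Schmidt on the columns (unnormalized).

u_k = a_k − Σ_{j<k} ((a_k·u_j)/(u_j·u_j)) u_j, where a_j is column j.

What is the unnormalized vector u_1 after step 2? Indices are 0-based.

u_1 = (42/19, -45/19, -31/19)

Step 1: u_0 = a_0 = (1, 3, -3).
Step 2: u_1 = a_1 − (15/19)·u_0 = (42/19, -45/19, -31/19).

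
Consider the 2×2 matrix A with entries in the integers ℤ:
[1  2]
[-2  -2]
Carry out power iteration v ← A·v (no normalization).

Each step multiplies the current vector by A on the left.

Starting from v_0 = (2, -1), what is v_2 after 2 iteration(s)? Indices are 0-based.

v_2 = (-4, 4)

v_0 = (2, -1).
v_1 = A·v_0 = (0, -2).
v_2 = A·v_1 = (-4, 4).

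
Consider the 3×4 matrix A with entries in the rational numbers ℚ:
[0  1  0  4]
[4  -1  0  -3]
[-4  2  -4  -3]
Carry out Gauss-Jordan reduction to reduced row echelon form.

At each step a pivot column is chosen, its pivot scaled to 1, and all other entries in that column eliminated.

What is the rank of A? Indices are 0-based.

step 1: exchange rows 0,1
step 1: normalize row 0 (÷4) = (1, -1/4, 0, -3/4)
  row 2: subtract -4×row0 = (0, 1, -4, -6)
step 2: normalize row 1 (÷1) = (0, 1, 0, 4)
  row 0: subtract -1/4×row1 = (1, 0, 0, 1/4)
  row 2: subtract 1×row1 = (0, 0, -4, -10)
step 3: normalize row 2 (÷-4) = (0, 0, 1, 5/2)

rank = 3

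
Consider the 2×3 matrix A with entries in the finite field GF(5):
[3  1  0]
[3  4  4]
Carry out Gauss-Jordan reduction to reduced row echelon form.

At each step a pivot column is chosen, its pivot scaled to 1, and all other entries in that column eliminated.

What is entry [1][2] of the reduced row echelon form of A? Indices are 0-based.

[1] R0 /= 3  ⇒  (1, 2, 0)
     R1 -= 3·R0  ⇒  (0, 3, 4)
[2] R1 /= 3  ⇒  (0, 1, 3)
     R0 -= 2·R1  ⇒  (1, 0, 4)

M[1][2] = 3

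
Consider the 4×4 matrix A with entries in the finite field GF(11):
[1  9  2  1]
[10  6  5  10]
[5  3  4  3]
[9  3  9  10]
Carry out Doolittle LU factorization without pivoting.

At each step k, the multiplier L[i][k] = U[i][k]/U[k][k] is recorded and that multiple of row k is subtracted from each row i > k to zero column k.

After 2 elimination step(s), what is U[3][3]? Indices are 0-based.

U[3][3] = 1

[col 0] pivot 1
  R1 -= 10*R0 → (0, 4, 7, 0)  (L[1][0] := 10)
  R2 -= 5*R0 → (0, 2, 5, 9)  (L[2][0] := 5)
  R3 -= 9*R0 → (0, 10, 2, 1)  (L[3][0] := 9)
[col 1] pivot 4
  R2 -= 6*R1 → (0, 0, 7, 9)  (L[2][1] := 6)
  R3 -= 8*R1 → (0, 0, 1, 1)  (L[3][1] := 8)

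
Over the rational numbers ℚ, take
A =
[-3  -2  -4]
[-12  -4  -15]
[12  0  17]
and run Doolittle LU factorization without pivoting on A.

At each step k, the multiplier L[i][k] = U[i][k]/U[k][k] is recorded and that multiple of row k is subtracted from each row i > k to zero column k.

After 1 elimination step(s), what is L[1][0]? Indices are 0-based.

k=0: U[0][0]=-3
  eliminate (1,0): mult=4, new row 1: (0, 4, 1); set L[1][0]=4
  eliminate (2,0): mult=-4, new row 2: (0, -8, 1); set L[2][0]=-4

L[1][0] = 4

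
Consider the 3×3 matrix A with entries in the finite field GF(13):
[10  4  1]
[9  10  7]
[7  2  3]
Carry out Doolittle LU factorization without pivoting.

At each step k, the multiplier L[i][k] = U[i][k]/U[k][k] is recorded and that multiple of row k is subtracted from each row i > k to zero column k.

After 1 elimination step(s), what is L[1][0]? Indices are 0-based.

k=0: U[0][0]=10
  eliminate (1,0): mult=10, new row 1: (0, 9, 10); set L[1][0]=10
  eliminate (2,0): mult=2, new row 2: (0, 7, 1); set L[2][0]=2

L[1][0] = 10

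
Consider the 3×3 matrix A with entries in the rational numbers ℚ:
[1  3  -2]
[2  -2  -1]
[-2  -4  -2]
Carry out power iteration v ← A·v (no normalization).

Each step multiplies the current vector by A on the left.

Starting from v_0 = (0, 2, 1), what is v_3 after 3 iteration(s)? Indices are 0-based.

v_0 = (0, 2, 1).
v_1 = A·v_0 = (4, -5, -10).
v_2 = A·v_1 = (9, 28, 32).
v_3 = A·v_2 = (29, -70, -194).

v_3 = (29, -70, -194)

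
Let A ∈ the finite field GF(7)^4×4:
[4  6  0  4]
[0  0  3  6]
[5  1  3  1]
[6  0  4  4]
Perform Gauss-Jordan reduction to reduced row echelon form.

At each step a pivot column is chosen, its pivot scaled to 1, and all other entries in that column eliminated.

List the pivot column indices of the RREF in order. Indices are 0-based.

pivot columns: 0, 1, 2, 3

[1] R0 /= 4  ⇒  (1, 5, 0, 1)
     R2 -= 5·R0  ⇒  (0, 4, 3, 3)
     R3 -= 6·R0  ⇒  (0, 5, 4, 5)
[2] R1 <-> R2
[2] R1 /= 4  ⇒  (0, 1, 6, 6)
     R0 -= 5·R1  ⇒  (1, 0, 5, 6)
     R3 -= 5·R1  ⇒  (0, 0, 2, 3)
[3] R2 /= 3  ⇒  (0, 0, 1, 2)
     R0 -= 5·R2  ⇒  (1, 0, 0, 3)
     R1 -= 6·R2  ⇒  (0, 1, 0, 1)
     R3 -= 2·R2  ⇒  (0, 0, 0, 6)
[4] R3 /= 6  ⇒  (0, 0, 0, 1)
     R0 -= 3·R3  ⇒  (1, 0, 0, 0)
     R1 -= 1·R3  ⇒  (0, 1, 0, 0)
     R2 -= 2·R3  ⇒  (0, 0, 1, 0)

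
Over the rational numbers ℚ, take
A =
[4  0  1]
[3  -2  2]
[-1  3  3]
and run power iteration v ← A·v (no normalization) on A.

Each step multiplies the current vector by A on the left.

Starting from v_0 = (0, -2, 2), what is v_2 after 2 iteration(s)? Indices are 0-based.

v_0 = (0, -2, 2).
v_1 = A·v_0 = (2, 8, 0).
v_2 = A·v_1 = (8, -10, 22).

v_2 = (8, -10, 22)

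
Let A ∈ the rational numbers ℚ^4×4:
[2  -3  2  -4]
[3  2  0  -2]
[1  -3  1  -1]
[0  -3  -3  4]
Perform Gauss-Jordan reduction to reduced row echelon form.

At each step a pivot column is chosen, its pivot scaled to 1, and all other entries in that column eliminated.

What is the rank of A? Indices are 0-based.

step 1: normalize row 0 (÷2) = (1, -3/2, 1, -2)
  row 1: subtract 3×row0 = (0, 13/2, -3, 4)
  row 2: subtract 1×row0 = (0, -3/2, 0, 1)
step 2: normalize row 1 (÷13/2) = (0, 1, -6/13, 8/13)
  row 0: subtract -3/2×row1 = (1, 0, 4/13, -14/13)
  row 2: subtract -3/2×row1 = (0, 0, -9/13, 25/13)
  row 3: subtract -3×row1 = (0, 0, -57/13, 76/13)
step 3: normalize row 2 (÷-9/13) = (0, 0, 1, -25/9)
  row 0: subtract 4/13×row2 = (1, 0, 0, -2/9)
  row 1: subtract -6/13×row2 = (0, 1, 0, -2/3)
  row 3: subtract -57/13×row2 = (0, 0, 0, -19/3)
step 4: normalize row 3 (÷-19/3) = (0, 0, 0, 1)
  row 0: subtract -2/9×row3 = (1, 0, 0, 0)
  row 1: subtract -2/3×row3 = (0, 1, 0, 0)
  row 2: subtract -25/9×row3 = (0, 0, 1, 0)

rank = 4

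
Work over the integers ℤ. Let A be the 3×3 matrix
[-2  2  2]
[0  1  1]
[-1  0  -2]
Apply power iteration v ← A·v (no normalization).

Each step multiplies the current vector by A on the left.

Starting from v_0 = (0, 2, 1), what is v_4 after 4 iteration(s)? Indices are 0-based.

v_4 = (-10, 13, -46)

v_0 = (0, 2, 1).
v_1 = A·v_0 = (6, 3, -2).
v_2 = A·v_1 = (-10, 1, -2).
v_3 = A·v_2 = (18, -1, 14).
v_4 = A·v_3 = (-10, 13, -46).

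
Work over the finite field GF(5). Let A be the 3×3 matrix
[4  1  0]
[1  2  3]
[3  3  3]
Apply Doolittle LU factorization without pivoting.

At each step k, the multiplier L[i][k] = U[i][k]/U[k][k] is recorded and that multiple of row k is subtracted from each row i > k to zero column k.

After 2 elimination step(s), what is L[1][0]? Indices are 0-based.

L[1][0] = 4

[col 0] pivot 4
  R1 -= 4*R0 → (0, 3, 3)  (L[1][0] := 4)
  R2 -= 2*R0 → (0, 1, 3)  (L[2][0] := 2)
[col 1] pivot 3
  R2 -= 2*R1 → (0, 0, 2)  (L[2][1] := 2)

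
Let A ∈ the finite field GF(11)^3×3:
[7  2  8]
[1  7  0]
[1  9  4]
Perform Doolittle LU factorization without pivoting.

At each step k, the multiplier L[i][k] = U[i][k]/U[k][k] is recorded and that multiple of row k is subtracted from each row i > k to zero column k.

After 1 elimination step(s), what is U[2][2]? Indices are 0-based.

U[2][2] = 6

k=0: U[0][0]=7
  eliminate (1,0): mult=8, new row 1: (0, 2, 2); set L[1][0]=8
  eliminate (2,0): mult=8, new row 2: (0, 4, 6); set L[2][0]=8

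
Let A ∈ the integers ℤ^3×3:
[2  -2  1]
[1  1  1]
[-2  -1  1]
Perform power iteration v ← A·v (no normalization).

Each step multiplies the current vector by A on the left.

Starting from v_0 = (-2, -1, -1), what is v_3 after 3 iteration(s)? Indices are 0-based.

v_3 = (32, 17, 5)

v_0 = (-2, -1, -1).
v_1 = A·v_0 = (-3, -4, 4).
v_2 = A·v_1 = (6, -3, 14).
v_3 = A·v_2 = (32, 17, 5).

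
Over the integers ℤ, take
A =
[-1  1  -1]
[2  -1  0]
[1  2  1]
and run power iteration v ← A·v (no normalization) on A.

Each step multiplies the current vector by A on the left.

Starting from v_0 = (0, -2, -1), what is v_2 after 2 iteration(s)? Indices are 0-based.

v_0 = (0, -2, -1).
v_1 = A·v_0 = (-1, 2, -5).
v_2 = A·v_1 = (8, -4, -2).

v_2 = (8, -4, -2)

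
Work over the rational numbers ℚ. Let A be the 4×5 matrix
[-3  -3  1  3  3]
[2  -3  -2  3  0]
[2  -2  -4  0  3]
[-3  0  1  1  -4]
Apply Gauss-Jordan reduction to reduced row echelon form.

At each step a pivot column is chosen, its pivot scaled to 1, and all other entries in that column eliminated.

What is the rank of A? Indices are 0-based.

rank = 4

pivot(0,0)=-3: scale R0 → (1, 1, -1/3, -1, -1)
  clear (1,0): R1 −= (2)R0 → (0, -5, -4/3, 5, 2)
  clear (2,0): R2 −= (2)R0 → (0, -4, -10/3, 2, 5)
  clear (3,0): R3 −= (-3)R0 → (0, 3, 0, -2, -7)
pivot(1,1)=-5: scale R1 → (0, 1, 4/15, -1, -2/5)
  clear (0,1): R0 −= (1)R1 → (1, 0, -3/5, 0, -3/5)
  clear (2,1): R2 −= (-4)R1 → (0, 0, -34/15, -2, 17/5)
  clear (3,1): R3 −= (3)R1 → (0, 0, -4/5, 1, -29/5)
pivot(2,2)=-34/15: scale R2 → (0, 0, 1, 15/17, -3/2)
  clear (0,2): R0 −= (-3/5)R2 → (1, 0, 0, 9/17, -3/2)
  clear (1,2): R1 −= (4/15)R2 → (0, 1, 0, -21/17, 0)
  clear (3,2): R3 −= (-4/5)R2 → (0, 0, 0, 29/17, -7)
pivot(3,3)=29/17: scale R3 → (0, 0, 0, 1, -119/29)
  clear (0,3): R0 −= (9/17)R3 → (1, 0, 0, 0, 39/58)
  clear (1,3): R1 −= (-21/17)R3 → (0, 1, 0, 0, -147/29)
  clear (2,3): R2 −= (15/17)R3 → (0, 0, 1, 0, 123/58)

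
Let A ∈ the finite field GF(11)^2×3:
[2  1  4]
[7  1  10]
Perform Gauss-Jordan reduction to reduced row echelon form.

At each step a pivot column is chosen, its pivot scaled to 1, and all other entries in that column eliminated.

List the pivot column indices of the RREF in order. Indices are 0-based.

step 1: normalize row 0 (÷2) = (1, 6, 2)
  row 1: subtract 7×row0 = (0, 3, 7)
step 2: normalize row 1 (÷3) = (0, 1, 6)
  row 0: subtract 6×row1 = (1, 0, 10)

pivot columns: 0, 1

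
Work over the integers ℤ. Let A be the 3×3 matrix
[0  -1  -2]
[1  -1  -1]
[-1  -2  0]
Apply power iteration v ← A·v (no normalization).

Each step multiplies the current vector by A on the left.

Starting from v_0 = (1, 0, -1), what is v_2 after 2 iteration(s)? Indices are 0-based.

v_0 = (1, 0, -1).
v_1 = A·v_0 = (2, 2, -1).
v_2 = A·v_1 = (0, 1, -6).

v_2 = (0, 1, -6)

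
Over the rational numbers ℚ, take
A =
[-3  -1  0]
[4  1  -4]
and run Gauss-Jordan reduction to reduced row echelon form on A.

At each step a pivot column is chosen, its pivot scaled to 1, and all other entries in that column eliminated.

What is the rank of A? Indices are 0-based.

pivot(0,0)=-3: scale R0 → (1, 1/3, 0)
  clear (1,0): R1 −= (4)R0 → (0, -1/3, -4)
pivot(1,1)=-1/3: scale R1 → (0, 1, 12)
  clear (0,1): R0 −= (1/3)R1 → (1, 0, -4)

rank = 2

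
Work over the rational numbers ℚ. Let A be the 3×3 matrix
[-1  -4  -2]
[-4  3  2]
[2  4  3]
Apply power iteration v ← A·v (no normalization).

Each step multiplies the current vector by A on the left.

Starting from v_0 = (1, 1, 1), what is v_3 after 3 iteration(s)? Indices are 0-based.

v_0 = (1, 1, 1).
v_1 = A·v_0 = (-7, 1, 9).
v_2 = A·v_1 = (-15, 49, 17).
v_3 = A·v_2 = (-215, 241, 217).

v_3 = (-215, 241, 217)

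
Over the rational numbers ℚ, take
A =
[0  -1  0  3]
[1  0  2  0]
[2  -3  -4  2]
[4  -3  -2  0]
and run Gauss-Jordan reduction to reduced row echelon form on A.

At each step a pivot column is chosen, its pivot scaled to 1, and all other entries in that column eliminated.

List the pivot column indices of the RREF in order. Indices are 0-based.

step 1: exchange rows 0,1
step 1: normalize row 0 (÷1) = (1, 0, 2, 0)
  row 2: subtract 2×row0 = (0, -3, -8, 2)
  row 3: subtract 4×row0 = (0, -3, -10, 0)
step 2: normalize row 1 (÷-1) = (0, 1, 0, -3)
  row 2: subtract -3×row1 = (0, 0, -8, -7)
  row 3: subtract -3×row1 = (0, 0, -10, -9)
step 3: normalize row 2 (÷-8) = (0, 0, 1, 7/8)
  row 0: subtract 2×row2 = (1, 0, 0, -7/4)
  row 3: subtract -10×row2 = (0, 0, 0, -1/4)
step 4: normalize row 3 (÷-1/4) = (0, 0, 0, 1)
  row 0: subtract -7/4×row3 = (1, 0, 0, 0)
  row 1: subtract -3×row3 = (0, 1, 0, 0)
  row 2: subtract 7/8×row3 = (0, 0, 1, 0)

pivot columns: 0, 1, 2, 3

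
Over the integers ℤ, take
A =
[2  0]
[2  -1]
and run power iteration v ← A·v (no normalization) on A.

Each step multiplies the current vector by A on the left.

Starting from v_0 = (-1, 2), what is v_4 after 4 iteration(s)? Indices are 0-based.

v_0 = (-1, 2).
v_1 = A·v_0 = (-2, -4).
v_2 = A·v_1 = (-4, 0).
v_3 = A·v_2 = (-8, -8).
v_4 = A·v_3 = (-16, -8).

v_4 = (-16, -8)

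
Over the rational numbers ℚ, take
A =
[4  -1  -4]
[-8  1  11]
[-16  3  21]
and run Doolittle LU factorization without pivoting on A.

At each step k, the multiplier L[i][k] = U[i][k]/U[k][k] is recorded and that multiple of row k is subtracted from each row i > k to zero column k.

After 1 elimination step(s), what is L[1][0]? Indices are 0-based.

[col 0] pivot 4
  R1 -= -2*R0 → (0, -1, 3)  (L[1][0] := -2)
  R2 -= -4*R0 → (0, -1, 5)  (L[2][0] := -4)

L[1][0] = -2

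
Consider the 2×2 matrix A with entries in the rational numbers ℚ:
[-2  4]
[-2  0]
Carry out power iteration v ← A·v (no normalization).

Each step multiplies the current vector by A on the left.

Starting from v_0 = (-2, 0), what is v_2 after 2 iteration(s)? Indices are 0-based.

v_0 = (-2, 0).
v_1 = A·v_0 = (4, 4).
v_2 = A·v_1 = (8, -8).

v_2 = (8, -8)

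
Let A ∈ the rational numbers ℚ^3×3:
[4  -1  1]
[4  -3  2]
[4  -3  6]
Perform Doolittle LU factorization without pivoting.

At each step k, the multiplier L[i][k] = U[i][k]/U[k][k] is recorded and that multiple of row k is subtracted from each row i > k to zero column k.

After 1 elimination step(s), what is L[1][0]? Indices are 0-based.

Step 1: pivot at (0,0) is 4.
  row1 ← row1 − (1)·row0  ⇒  L[1][0]=1, U row1=(0, -2, 1)
  row2 ← row2 − (1)·row0  ⇒  L[2][0]=1, U row2=(0, -2, 5)

L[1][0] = 1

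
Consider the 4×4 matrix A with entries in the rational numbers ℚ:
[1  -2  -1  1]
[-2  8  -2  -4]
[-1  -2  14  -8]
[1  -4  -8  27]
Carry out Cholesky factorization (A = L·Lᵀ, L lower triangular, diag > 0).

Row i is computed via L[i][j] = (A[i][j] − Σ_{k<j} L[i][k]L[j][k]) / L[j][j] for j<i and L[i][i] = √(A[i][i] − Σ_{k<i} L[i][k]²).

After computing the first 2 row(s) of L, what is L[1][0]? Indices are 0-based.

Step 1: L[0][0] = √(1) = 1.
  L[1][0] = (-2) / L[0][0] = -2.
Step 2: L[1][1] = √(4) = 2.

L[1][0] = -2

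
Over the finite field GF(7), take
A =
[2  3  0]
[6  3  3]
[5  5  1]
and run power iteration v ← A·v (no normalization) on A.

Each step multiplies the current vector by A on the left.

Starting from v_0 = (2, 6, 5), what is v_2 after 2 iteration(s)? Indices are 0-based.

v_0 = (2, 6, 5).
v_1 = A·v_0 = (1, 3, 3).
v_2 = A·v_1 = (4, 3, 2).

v_2 = (4, 3, 2)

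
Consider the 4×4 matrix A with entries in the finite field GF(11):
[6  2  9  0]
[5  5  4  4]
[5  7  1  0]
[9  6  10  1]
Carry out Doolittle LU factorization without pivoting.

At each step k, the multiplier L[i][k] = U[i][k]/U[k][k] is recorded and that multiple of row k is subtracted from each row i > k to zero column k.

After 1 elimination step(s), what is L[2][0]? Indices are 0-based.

L[2][0] = 10

[col 0] pivot 6
  R1 -= 10*R0 → (0, 7, 2, 4)  (L[1][0] := 10)
  R2 -= 10*R0 → (0, 9, 10, 0)  (L[2][0] := 10)
  R3 -= 7*R0 → (0, 3, 2, 1)  (L[3][0] := 7)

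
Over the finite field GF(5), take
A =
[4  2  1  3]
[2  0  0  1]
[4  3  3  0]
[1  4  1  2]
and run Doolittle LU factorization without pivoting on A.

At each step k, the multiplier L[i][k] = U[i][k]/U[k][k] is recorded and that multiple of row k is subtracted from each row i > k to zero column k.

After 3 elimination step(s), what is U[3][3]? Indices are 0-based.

[col 0] pivot 4
  R1 -= 3*R0 → (0, 4, 2, 2)  (L[1][0] := 3)
  R2 -= 1*R0 → (0, 1, 2, 2)  (L[2][0] := 1)
  R3 -= 4*R0 → (0, 1, 2, 0)  (L[3][0] := 4)
[col 1] pivot 4
  R2 -= 4*R1 → (0, 0, 4, 4)  (L[2][1] := 4)
  R3 -= 4*R1 → (0, 0, 4, 2)  (L[3][1] := 4)
[col 2] pivot 4
  R3 -= 1*R2 → (0, 0, 0, 3)  (L[3][2] := 1)

U[3][3] = 3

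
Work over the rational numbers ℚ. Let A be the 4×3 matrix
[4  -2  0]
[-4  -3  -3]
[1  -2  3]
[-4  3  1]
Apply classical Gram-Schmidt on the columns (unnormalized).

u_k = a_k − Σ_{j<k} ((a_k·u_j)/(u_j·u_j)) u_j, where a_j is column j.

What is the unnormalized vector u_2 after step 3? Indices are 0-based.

Step 1: u_0 = a_0 = (4, -4, 1, -4).
Step 2: u_1 = a_1 − (-10/49)·u_0 = (-58/49, -187/49, -88/49, 107/49).
Step 3: u_2 = a_2 − (11/49)·u_0 − (202/587)·u_1 = (-288/587, -463/587, 1992/587, 673/587).

u_2 = (-288/587, -463/587, 1992/587, 673/587)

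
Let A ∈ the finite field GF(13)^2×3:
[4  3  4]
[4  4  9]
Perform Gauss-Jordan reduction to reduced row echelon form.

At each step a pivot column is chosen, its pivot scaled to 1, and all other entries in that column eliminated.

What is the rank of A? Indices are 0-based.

rank = 2

pivot(0,0)=4: scale R0 → (1, 4, 1)
  clear (1,0): R1 −= (4)R0 → (0, 1, 5)
pivot(1,1)=1: scale R1 → (0, 1, 5)
  clear (0,1): R0 −= (4)R1 → (1, 0, 7)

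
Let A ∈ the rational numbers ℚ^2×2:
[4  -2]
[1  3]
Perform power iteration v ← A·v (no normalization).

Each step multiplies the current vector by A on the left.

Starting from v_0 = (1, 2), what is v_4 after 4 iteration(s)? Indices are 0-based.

v_4 = (-490, 49)

v_0 = (1, 2).
v_1 = A·v_0 = (0, 7).
v_2 = A·v_1 = (-14, 21).
v_3 = A·v_2 = (-98, 49).
v_4 = A·v_3 = (-490, 49).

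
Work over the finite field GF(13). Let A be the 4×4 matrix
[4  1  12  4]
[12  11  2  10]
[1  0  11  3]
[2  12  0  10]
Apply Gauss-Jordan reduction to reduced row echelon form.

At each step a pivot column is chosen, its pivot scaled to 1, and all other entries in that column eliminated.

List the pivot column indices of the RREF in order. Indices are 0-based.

pivot columns: 0, 1, 2, 3

[1] R0 /= 4  ⇒  (1, 10, 3, 1)
     R1 -= 12·R0  ⇒  (0, 8, 5, 11)
     R2 -= 1·R0  ⇒  (0, 3, 8, 2)
     R3 -= 2·R0  ⇒  (0, 5, 7, 8)
[2] R1 /= 8  ⇒  (0, 1, 12, 3)
     R0 -= 10·R1  ⇒  (1, 0, 0, 10)
     R2 -= 3·R1  ⇒  (0, 0, 11, 6)
     R3 -= 5·R1  ⇒  (0, 0, 12, 6)
[3] R2 /= 11  ⇒  (0, 0, 1, 10)
     R1 -= 12·R2  ⇒  (0, 1, 0, 0)
     R3 -= 12·R2  ⇒  (0, 0, 0, 3)
[4] R3 /= 3  ⇒  (0, 0, 0, 1)
     R0 -= 10·R3  ⇒  (1, 0, 0, 0)
     R2 -= 10·R3  ⇒  (0, 0, 1, 0)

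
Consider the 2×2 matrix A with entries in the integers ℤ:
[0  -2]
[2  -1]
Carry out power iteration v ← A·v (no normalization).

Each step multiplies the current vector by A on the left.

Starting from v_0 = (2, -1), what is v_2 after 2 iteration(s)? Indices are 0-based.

v_0 = (2, -1).
v_1 = A·v_0 = (2, 5).
v_2 = A·v_1 = (-10, -1).

v_2 = (-10, -1)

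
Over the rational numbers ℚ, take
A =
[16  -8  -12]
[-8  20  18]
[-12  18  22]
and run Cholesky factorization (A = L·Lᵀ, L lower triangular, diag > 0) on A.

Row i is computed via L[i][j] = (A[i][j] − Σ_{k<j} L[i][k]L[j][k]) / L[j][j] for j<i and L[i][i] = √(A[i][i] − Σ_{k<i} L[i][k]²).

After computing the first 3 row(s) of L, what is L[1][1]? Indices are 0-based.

Step 1: L[0][0] = √(16) = 4.
  L[1][0] = (-8) / L[0][0] = -2.
Step 2: L[1][1] = √(16) = 4.
  L[2][0] = (-12) / L[0][0] = -3.
  L[2][1] = (12) / L[1][1] = 3.
Step 3: L[2][2] = √(4) = 2.

L[1][1] = 4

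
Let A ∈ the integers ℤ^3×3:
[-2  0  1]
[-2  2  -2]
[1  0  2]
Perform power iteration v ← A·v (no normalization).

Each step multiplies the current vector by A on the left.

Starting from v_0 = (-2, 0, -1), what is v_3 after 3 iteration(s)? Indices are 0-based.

v_3 = (15, 58, -20)

v_0 = (-2, 0, -1).
v_1 = A·v_0 = (3, 6, -4).
v_2 = A·v_1 = (-10, 14, -5).
v_3 = A·v_2 = (15, 58, -20).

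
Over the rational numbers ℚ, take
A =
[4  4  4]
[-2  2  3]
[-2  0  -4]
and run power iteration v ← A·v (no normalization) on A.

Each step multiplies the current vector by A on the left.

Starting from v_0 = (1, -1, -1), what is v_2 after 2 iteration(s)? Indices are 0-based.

v_2 = (-36, 0, 0)

v_0 = (1, -1, -1).
v_1 = A·v_0 = (-4, -7, 2).
v_2 = A·v_1 = (-36, 0, 0).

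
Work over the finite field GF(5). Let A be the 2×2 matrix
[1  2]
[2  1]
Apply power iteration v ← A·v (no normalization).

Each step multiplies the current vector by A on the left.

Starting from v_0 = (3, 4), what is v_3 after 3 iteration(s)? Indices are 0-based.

v_3 = (0, 4)

v_0 = (3, 4).
v_1 = A·v_0 = (1, 0).
v_2 = A·v_1 = (1, 2).
v_3 = A·v_2 = (0, 4).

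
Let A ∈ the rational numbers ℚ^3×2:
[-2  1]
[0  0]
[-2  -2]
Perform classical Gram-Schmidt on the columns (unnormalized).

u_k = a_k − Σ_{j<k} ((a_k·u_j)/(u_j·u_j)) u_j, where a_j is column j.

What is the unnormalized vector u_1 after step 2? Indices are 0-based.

u_1 = (3/2, 0, -3/2)

Step 1: u_0 = a_0 = (-2, 0, -2).
Step 2: u_1 = a_1 − (1/4)·u_0 = (3/2, 0, -3/2).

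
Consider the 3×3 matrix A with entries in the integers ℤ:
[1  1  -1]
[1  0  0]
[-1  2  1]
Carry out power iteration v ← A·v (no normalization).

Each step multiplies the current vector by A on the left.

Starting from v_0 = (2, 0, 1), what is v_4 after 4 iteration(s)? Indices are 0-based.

v_4 = (7, 3, 5)

v_0 = (2, 0, 1).
v_1 = A·v_0 = (1, 2, -1).
v_2 = A·v_1 = (4, 1, 2).
v_3 = A·v_2 = (3, 4, 0).
v_4 = A·v_3 = (7, 3, 5).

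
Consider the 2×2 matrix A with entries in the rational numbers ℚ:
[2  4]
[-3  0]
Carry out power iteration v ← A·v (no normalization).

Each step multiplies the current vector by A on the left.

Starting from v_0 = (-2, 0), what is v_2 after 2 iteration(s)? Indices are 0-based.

v_0 = (-2, 0).
v_1 = A·v_0 = (-4, 6).
v_2 = A·v_1 = (16, 12).

v_2 = (16, 12)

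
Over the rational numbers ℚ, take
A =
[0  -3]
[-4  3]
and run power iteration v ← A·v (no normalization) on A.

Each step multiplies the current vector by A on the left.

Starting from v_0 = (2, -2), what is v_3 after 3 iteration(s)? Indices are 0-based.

v_3 = (198, -366)

v_0 = (2, -2).
v_1 = A·v_0 = (6, -14).
v_2 = A·v_1 = (42, -66).
v_3 = A·v_2 = (198, -366).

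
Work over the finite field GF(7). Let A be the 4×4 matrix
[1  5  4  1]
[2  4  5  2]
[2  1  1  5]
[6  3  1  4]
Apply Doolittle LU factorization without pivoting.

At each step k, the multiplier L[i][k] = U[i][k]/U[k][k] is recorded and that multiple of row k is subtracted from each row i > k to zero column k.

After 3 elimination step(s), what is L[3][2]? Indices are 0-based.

L[3][2] = 1

Step 1: pivot at (0,0) is 1.
  row1 ← row1 − (2)·row0  ⇒  L[1][0]=2, U row1=(0, 1, 4, 0)
  row2 ← row2 − (2)·row0  ⇒  L[2][0]=2, U row2=(0, 5, 0, 3)
  row3 ← row3 − (6)·row0  ⇒  L[3][0]=6, U row3=(0, 1, 5, 5)
Step 2: pivot at (1,1) is 1.
  row2 ← row2 − (5)·row1  ⇒  L[2][1]=5, U row2=(0, 0, 1, 3)
  row3 ← row3 − (1)·row1  ⇒  L[3][1]=1, U row3=(0, 0, 1, 5)
Step 3: pivot at (2,2) is 1.
  row3 ← row3 − (1)·row2  ⇒  L[3][2]=1, U row3=(0, 0, 0, 2)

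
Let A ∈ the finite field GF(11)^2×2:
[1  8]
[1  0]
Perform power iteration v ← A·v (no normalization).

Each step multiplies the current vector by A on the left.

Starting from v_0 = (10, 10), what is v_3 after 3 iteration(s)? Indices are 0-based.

v_0 = (10, 10).
v_1 = A·v_0 = (2, 10).
v_2 = A·v_1 = (5, 2).
v_3 = A·v_2 = (10, 5).

v_3 = (10, 5)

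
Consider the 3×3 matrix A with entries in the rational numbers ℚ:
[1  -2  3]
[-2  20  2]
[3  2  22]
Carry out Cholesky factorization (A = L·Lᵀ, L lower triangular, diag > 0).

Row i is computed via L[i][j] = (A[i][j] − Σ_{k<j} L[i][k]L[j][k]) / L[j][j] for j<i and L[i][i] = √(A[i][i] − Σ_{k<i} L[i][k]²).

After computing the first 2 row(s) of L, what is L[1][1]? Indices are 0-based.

L[1][1] = 4

Step 1: L[0][0] = √(1) = 1.
  L[1][0] = (-2) / L[0][0] = -2.
Step 2: L[1][1] = √(16) = 4.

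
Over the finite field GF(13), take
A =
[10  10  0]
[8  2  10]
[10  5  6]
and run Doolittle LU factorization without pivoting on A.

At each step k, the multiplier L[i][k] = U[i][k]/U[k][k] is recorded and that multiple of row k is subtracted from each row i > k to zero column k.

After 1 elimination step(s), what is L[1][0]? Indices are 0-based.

Step 1: pivot at (0,0) is 10.
  row1 ← row1 − (6)·row0  ⇒  L[1][0]=6, U row1=(0, 7, 10)
  row2 ← row2 − (1)·row0  ⇒  L[2][0]=1, U row2=(0, 8, 6)

L[1][0] = 6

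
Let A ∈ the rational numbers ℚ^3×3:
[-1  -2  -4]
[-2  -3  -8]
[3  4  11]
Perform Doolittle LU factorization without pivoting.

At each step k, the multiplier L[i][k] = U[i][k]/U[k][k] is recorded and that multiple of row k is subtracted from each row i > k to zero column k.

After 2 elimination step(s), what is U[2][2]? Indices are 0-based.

U[2][2] = -1

Step 1: pivot at (0,0) is -1.
  row1 ← row1 − (2)·row0  ⇒  L[1][0]=2, U row1=(0, 1, 0)
  row2 ← row2 − (-3)·row0  ⇒  L[2][0]=-3, U row2=(0, -2, -1)
Step 2: pivot at (1,1) is 1.
  row2 ← row2 − (-2)·row1  ⇒  L[2][1]=-2, U row2=(0, 0, -1)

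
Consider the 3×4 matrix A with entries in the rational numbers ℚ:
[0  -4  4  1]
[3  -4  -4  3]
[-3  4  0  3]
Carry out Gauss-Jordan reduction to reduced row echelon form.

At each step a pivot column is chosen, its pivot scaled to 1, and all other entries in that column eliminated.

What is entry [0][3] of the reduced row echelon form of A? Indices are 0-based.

step 1: exchange rows 0,1
step 1: normalize row 0 (÷3) = (1, -4/3, -4/3, 1)
  row 2: subtract -3×row0 = (0, 0, -4, 6)
step 2: normalize row 1 (÷-4) = (0, 1, -1, -1/4)
  row 0: subtract -4/3×row1 = (1, 0, -8/3, 2/3)
step 3: normalize row 2 (÷-4) = (0, 0, 1, -3/2)
  row 0: subtract -8/3×row2 = (1, 0, 0, -10/3)
  row 1: subtract -1×row2 = (0, 1, 0, -7/4)

M[0][3] = -10/3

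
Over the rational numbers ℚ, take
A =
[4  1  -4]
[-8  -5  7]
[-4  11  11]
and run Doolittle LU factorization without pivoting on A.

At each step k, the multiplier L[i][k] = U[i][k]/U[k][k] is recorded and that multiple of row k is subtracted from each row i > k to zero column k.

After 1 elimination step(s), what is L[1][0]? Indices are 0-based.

[col 0] pivot 4
  R1 -= -2*R0 → (0, -3, -1)  (L[1][0] := -2)
  R2 -= -1*R0 → (0, 12, 7)  (L[2][0] := -1)

L[1][0] = -2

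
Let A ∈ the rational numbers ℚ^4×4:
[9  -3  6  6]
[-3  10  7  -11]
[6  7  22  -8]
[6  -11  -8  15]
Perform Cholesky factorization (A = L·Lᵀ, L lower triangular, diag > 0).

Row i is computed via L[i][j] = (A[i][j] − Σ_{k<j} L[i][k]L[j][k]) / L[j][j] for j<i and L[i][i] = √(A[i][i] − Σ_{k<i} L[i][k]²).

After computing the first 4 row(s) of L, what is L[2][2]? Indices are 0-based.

L[2][2] = 3

Step 1: L[0][0] = √(9) = 3.
  L[1][0] = (-3) / L[0][0] = -1.
Step 2: L[1][1] = √(9) = 3.
  L[2][0] = (6) / L[0][0] = 2.
  L[2][1] = (9) / L[1][1] = 3.
Step 3: L[2][2] = √(9) = 3.
  L[3][0] = (6) / L[0][0] = 2.
  L[3][1] = (-9) / L[1][1] = -3.
  L[3][2] = (-3) / L[2][2] = -1.
Step 4: L[3][3] = √(1) = 1.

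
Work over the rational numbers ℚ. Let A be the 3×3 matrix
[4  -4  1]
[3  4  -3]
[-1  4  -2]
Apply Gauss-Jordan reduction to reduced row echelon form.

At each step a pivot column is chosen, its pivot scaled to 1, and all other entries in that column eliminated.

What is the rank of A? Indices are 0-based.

[1] R0 /= 4  ⇒  (1, -1, 1/4)
     R1 -= 3·R0  ⇒  (0, 7, -15/4)
     R2 -= -1·R0  ⇒  (0, 3, -7/4)
[2] R1 /= 7  ⇒  (0, 1, -15/28)
     R0 -= -1·R1  ⇒  (1, 0, -2/7)
     R2 -= 3·R1  ⇒  (0, 0, -1/7)
[3] R2 /= -1/7  ⇒  (0, 0, 1)
     R0 -= -2/7·R2  ⇒  (1, 0, 0)
     R1 -= -15/28·R2  ⇒  (0, 1, 0)

rank = 3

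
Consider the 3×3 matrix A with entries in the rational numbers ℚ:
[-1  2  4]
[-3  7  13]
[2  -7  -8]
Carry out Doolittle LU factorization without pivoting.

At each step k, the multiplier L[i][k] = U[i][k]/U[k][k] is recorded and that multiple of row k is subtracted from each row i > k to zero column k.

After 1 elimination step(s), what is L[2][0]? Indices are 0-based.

L[2][0] = -2

Step 1: pivot at (0,0) is -1.
  row1 ← row1 − (3)·row0  ⇒  L[1][0]=3, U row1=(0, 1, 1)
  row2 ← row2 − (-2)·row0  ⇒  L[2][0]=-2, U row2=(0, -3, 0)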